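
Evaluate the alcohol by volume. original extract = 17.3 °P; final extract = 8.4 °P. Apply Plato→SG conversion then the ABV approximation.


SG = 259/(259 − P);  ABV = (OG − FG)·131.25
OG = 259/(259 − 17.3) = 1.0716
FG = 259/(259 − 8.4) = 1.0335
ABV = (1.0716 − 1.0335)·131.25

4.9950 % ABV


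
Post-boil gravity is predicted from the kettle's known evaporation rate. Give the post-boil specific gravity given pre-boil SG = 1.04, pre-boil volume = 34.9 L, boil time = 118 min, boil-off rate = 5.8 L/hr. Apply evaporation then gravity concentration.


V_post = V_pre − rate·(t/60);  SG_post = 1 + (SG_pre−1)·V_pre/V_post
V_post = 34.9 − 5.8·(118/60) = 23.4933
SG_post = 1 + (1.04 − 1)·34.9/23.4933

1.0594


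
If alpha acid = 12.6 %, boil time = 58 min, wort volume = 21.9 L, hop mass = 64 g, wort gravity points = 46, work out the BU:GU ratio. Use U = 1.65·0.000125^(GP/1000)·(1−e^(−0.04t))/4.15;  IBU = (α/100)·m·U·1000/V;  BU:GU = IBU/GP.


U = 1.65·0.000125^(46/1000)·(1−e^(−0.04·58))/4.15 = 0.2371
IBU = (12.6/100)·64·0.2371·1000/21.9 = 87.3122
BU:GU = 87.3122/46

1.8981


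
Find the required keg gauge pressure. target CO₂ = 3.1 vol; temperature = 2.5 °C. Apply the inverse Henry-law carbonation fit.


psi = vols/(0.01821 + 0.09011·e^(−0.04·T)) − 14.695
psi = 3.1/(0.01821 + 0.09011·e^(−0.04·2.5)) − 14.695

16.3843 psi


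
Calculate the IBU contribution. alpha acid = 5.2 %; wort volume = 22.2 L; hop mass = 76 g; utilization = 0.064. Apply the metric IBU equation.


IBU = (α/100)·mass·U·1000 / V
IBU = (5.2/100)·76·0.064·1000 / 22.2

11.3932 IBU


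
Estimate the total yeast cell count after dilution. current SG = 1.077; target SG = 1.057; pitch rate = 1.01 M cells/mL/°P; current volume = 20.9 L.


V_w = V·((SG_c−1)/(SG_t−1)−1);  °P = 259 − 259/SG_t;  cells = rate·(V+V_w)·°P
V_w = 20.9·((1.077−1)/(1.057−1)−1) = 7.3333
V_final = 20.9 + 7.3333 = 28.2333
°P = 259 − 259/1.057 = 13.9669
cells = 1.01·28.2333·13.9669

398.2751 billion cells


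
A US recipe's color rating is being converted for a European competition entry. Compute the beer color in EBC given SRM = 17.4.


EBC = SRM · 1.97
EBC = 17.4 · 1.97

34.2780 EBC


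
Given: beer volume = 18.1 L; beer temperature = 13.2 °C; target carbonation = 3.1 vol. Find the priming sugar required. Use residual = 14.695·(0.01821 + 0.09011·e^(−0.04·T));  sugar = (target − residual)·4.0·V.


residual = 14.695·(0.01821 + 0.09011·e^(−0.04·13.2)) = 1.0486
sugar = (3.1 − 1.0486)·4.0·18.1

148.5237 g


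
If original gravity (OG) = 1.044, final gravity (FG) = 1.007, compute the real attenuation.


AA = (OG−FG)/(OG−1)·100;  RA = AA·0.8192
AA = (1.044 − 1.007)/(1.044 − 1)·100 = 84.0909
RA = 84.0909·0.8192

68.8873 %


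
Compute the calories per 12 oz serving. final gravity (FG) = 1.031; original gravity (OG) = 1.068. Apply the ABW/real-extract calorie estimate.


ABW = (OG−FG)·131.25·0.79/FG;  °P = 259 − 259/SG (for OG→OE and FG→AE);  RE = 0.1808·OE + 0.8192·AE;  Cal = (6.9·ABW + 4·(RE−0.1))·FG·3.55
ABW = (1.068 − 1.031)·131.25·0.79/1.031 = 3.7211
OE = 259 − 259/1.068 = 16.4906 °P
AE = 259 − 259/1.031 = 7.7876 °P
RE = 0.1808·16.4906 + 0.8192·7.7876 = 9.3611 °P
Cal = (6.9·3.7211 + 4·(9.3611−0.1))·1.031·3.55

229.5578 kcal


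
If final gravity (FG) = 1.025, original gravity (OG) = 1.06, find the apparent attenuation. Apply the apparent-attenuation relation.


AA = (OG − FG)/(OG − 1) · 100
AA = (1.06 − 1.025)/(1.06 − 1) · 100

58.3333 %


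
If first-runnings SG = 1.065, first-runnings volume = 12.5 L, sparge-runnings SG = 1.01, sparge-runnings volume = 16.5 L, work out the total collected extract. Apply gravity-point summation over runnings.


total = Σ (SG_i − 1)·1000·V_i
first = (1.065 − 1)·1000·12.5 = 812.5000
sparge = (1.01 − 1)·1000·16.5 = 165.0000
total = 812.5000 + 165.0000

977.5000 gravity·L


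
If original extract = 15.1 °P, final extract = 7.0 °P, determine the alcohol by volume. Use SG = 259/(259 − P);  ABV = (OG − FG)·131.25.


OG = 259/(259 − 15.1) = 1.0619
FG = 259/(259 − 7.0) = 1.0278
ABV = (1.0619 − 1.0278)·131.25

4.4799 % ABV


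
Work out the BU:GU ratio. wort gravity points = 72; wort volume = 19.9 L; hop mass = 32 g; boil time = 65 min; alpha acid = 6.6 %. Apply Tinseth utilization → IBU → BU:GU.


U = 1.65·0.000125^(GP/1000)·(1−e^(−0.04t))/4.15;  IBU = (α/100)·m·U·1000/V;  BU:GU = IBU/GP
U = 1.65·0.000125^(72/1000)·(1−e^(−0.04·65))/4.15 = 0.1927
IBU = (6.6/100)·32·0.1927·1000/19.9 = 20.4521
BU:GU = 20.4521/72

0.2841


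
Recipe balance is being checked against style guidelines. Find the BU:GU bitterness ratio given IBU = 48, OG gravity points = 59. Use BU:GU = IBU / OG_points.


BU:GU = 48 / 59

0.8136


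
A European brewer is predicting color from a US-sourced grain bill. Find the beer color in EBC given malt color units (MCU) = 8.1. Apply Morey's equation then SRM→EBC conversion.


SRM = 1.4922·MCU^0.6859;  EBC = SRM·1.97
SRM = 1.4922·8.1^0.6859 = 6.2655
EBC = 6.2655·1.97

12.3431 EBC


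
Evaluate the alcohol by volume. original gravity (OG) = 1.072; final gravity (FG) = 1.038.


ABV = (OG − FG) · 131.25
ABV = (1.072 − 1.038) · 131.25

4.4625 % ABV


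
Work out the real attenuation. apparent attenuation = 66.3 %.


RA = AA · 0.8192
RA = 66.3 · 0.8192

54.3130 %


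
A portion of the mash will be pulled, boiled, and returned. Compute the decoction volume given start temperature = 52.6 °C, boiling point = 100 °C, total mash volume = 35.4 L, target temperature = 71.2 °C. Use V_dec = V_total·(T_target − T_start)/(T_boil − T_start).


V_dec = 35.4·(71.2 − 52.6)/(100 − 52.6)

13.8911 L


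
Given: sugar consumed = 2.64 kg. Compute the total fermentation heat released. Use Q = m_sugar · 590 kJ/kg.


Q = 2.64 · 590

1557.6000 kJ


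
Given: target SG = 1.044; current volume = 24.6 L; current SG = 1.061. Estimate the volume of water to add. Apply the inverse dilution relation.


V_water = V·((SG_curr − 1)/(SG_target − 1) − 1)
V_water = 24.6·((1.061 − 1)/(1.044 − 1) − 1)

9.5045 L


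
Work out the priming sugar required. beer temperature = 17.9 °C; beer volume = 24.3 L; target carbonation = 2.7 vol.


residual = 14.695·(0.01821 + 0.09011·e^(−0.04·T));  sugar = (target − residual)·4.0·V
residual = 14.695·(0.01821 + 0.09011·e^(−0.04·17.9)) = 0.9147
sugar = (2.7 − 0.9147)·4.0·24.3

173.5292 g


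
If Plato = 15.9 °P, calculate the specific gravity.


SG = 259/(259 − P)
SG = 259/(259 − 15.9)

1.0654


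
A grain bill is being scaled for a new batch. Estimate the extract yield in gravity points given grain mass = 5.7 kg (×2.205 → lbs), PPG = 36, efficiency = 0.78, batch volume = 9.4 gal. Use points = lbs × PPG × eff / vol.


lbs = 5.7 × 2.205 = 12.5685
points = 12.5685 × 36 × 0.78 / 9.4

37.5451 points


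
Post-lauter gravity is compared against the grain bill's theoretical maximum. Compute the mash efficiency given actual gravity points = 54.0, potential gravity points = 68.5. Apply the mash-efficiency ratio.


efficiency = actual / potential × 100
efficiency = 54.0 / 68.5 × 100

78.8321 %


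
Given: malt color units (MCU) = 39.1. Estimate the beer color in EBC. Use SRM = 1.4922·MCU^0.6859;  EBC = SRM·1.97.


SRM = 1.4922·39.1^0.6859 = 18.4460
EBC = 18.4460·1.97

36.3385 EBC


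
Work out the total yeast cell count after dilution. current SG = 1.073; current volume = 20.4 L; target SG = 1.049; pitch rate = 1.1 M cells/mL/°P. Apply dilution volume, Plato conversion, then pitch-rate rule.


V_w = V·((SG_c−1)/(SG_t−1)−1);  °P = 259 − 259/SG_t;  cells = rate·(V+V_w)·°P
V_w = 20.4·((1.073−1)/(1.049−1)−1) = 9.9918
V_final = 20.4 + 9.9918 = 30.3918
°P = 259 − 259/1.049 = 12.0982
cells = 1.1·30.3918·12.0982

404.4548 billion cells


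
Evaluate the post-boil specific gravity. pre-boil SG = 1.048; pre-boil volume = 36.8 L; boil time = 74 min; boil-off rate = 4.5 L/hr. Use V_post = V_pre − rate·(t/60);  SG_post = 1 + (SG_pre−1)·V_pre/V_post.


V_post = 36.8 − 4.5·(74/60) = 31.2500
SG_post = 1 + (1.048 − 1)·36.8/31.2500

1.0565


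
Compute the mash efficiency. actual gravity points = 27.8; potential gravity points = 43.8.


efficiency = actual / potential × 100
efficiency = 27.8 / 43.8 × 100

63.4703 %


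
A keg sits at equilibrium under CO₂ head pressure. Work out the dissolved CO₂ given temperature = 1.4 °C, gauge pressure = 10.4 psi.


vols = (P + 14.695)·(0.01821 + 0.09011·e^(−0.04·T))
vols = (10.4 + 14.695)·(0.01821 + 0.09011·e^(−0.04·1.4))

2.5951 volumes


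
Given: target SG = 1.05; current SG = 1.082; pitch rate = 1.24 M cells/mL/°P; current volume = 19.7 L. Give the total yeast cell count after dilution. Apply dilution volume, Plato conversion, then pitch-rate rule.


V_w = V·((SG_c−1)/(SG_t−1)−1);  °P = 259 − 259/SG_t;  cells = rate·(V+V_w)·°P
V_w = 19.7·((1.082−1)/(1.05−1)−1) = 12.6080
V_final = 19.7 + 12.6080 = 32.3080
°P = 259 − 259/1.05 = 12.3333
cells = 1.24·32.3080·12.3333

494.0970 billion cells


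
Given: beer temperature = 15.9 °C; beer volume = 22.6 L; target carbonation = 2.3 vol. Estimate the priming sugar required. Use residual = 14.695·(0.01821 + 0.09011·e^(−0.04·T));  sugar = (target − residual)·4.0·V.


residual = 14.695·(0.01821 + 0.09011·e^(−0.04·15.9)) = 0.9686
sugar = (2.3 − 0.9686)·4.0·22.6

120.3570 g


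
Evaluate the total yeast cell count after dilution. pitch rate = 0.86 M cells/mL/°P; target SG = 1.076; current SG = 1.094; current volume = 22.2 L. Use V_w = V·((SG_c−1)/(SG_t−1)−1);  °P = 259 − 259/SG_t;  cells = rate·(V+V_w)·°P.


V_w = 22.2·((1.094−1)/(1.076−1)−1) = 5.2579
V_final = 22.2 + 5.2579 = 27.4579
°P = 259 − 259/1.076 = 18.2937
cells = 0.86·27.4579·18.2937

431.9831 billion cells


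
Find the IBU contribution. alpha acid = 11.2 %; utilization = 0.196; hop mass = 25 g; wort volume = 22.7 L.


IBU = (α/100)·mass·U·1000 / V
IBU = (11.2/100)·25·0.196·1000 / 22.7

24.1762 IBU


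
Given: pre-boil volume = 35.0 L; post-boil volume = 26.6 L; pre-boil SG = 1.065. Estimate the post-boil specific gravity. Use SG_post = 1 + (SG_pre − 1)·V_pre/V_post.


pts_pre = (1.065 − 1)·1000 = 65.0000
pts_post = 65.0000·35.0/26.6 = 85.5263
SG_post = 1 + 85.5263/1000

1.0855


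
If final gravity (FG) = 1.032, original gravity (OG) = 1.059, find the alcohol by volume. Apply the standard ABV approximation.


ABV = (OG − FG) · 131.25
ABV = (1.059 − 1.032) · 131.25

3.5437 % ABV


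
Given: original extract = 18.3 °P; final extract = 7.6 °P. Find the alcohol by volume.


SG = 259/(259 − P);  ABV = (OG − FG)·131.25
OG = 259/(259 − 18.3) = 1.0760
FG = 259/(259 − 7.6) = 1.0302
ABV = (1.0760 − 1.0302)·131.25

6.0109 % ABV


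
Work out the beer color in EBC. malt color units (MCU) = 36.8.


SRM = 1.4922·MCU^0.6859;  EBC = SRM·1.97
SRM = 1.4922·36.8^0.6859 = 17.6947
EBC = 17.6947·1.97

34.8585 EBC


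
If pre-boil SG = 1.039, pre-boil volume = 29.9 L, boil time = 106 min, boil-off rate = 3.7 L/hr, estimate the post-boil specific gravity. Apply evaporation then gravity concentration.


V_post = V_pre − rate·(t/60);  SG_post = 1 + (SG_pre−1)·V_pre/V_post
V_post = 29.9 − 3.7·(106/60) = 23.3633
SG_post = 1 + (1.039 − 1)·29.9/23.3633

1.0499


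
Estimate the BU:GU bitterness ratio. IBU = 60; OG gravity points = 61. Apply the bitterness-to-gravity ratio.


BU:GU = IBU / OG_points
BU:GU = 60 / 61

0.9836


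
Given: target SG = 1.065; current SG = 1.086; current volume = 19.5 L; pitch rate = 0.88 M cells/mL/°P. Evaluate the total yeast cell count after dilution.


V_w = V·((SG_c−1)/(SG_t−1)−1);  °P = 259 − 259/SG_t;  cells = rate·(V+V_w)·°P
V_w = 19.5·((1.086−1)/(1.065−1)−1) = 6.3000
V_final = 19.5 + 6.3000 = 25.8000
°P = 259 − 259/1.065 = 15.8075
cells = 0.88·25.8000·15.8075

358.8937 billion cells


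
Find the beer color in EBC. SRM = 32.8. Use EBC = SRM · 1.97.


EBC = 32.8 · 1.97

64.6160 EBC


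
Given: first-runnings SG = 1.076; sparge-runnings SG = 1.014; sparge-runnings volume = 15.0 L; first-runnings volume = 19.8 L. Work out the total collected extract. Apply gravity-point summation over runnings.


total = Σ (SG_i − 1)·1000·V_i
first = (1.076 − 1)·1000·19.8 = 1504.8000
sparge = (1.014 − 1)·1000·15.0 = 210.0000
total = 1504.8000 + 210.0000

1714.8000 gravity·L


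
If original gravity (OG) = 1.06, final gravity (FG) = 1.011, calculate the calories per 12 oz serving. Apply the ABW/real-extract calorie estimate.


ABW = (OG−FG)·131.25·0.79/FG;  °P = 259 − 259/SG (for OG→OE and FG→AE);  RE = 0.1808·OE + 0.8192·AE;  Cal = (6.9·ABW + 4·(RE−0.1))·FG·3.55
ABW = (1.06 − 1.011)·131.25·0.79/1.011 = 5.0254
OE = 259 − 259/1.06 = 14.6604 °P
AE = 259 − 259/1.011 = 2.8180 °P
RE = 0.1808·14.6604 + 0.8192·2.8180 = 4.9591 °P
Cal = (6.9·5.0254 + 4·(4.9591−0.1))·1.011·3.55

194.2097 kcal


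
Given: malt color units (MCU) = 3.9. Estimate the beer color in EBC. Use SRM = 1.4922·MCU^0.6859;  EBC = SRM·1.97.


SRM = 1.4922·3.9^0.6859 = 3.7952
EBC = 3.7952·1.97

7.4766 EBC


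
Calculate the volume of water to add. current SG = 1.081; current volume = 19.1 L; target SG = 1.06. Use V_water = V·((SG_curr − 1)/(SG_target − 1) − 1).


V_water = 19.1·((1.081 − 1)/(1.06 − 1) − 1)

6.6850 L


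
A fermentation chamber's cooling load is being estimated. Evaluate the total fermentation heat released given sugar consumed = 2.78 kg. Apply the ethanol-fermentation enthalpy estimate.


Q = m_sugar · 590 kJ/kg
Q = 2.78 · 590

1640.2000 kJ


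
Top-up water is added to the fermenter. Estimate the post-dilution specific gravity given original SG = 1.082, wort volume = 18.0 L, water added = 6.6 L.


SG_new = 1 + (SG_old − 1)·V_old/(V_old + V_water)
pts = (1.082 − 1)·1000·18.0/(18.0 + 6.6) = 60.0000
SG_new = 1 + 60.0000/1000

1.0600


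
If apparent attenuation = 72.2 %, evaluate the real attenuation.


RA = AA · 0.8192
RA = 72.2 · 0.8192

59.1462 %


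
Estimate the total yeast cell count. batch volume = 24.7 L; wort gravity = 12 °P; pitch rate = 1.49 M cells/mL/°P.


cells (billions) = rate · V_L · °P
cells = 1.49 · 24.7 · 12

441.6360 billion cells


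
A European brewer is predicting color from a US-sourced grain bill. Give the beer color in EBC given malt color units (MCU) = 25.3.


SRM = 1.4922·MCU^0.6859;  EBC = SRM·1.97
SRM = 1.4922·25.3^0.6859 = 13.6845
EBC = 13.6845·1.97

26.9584 EBC


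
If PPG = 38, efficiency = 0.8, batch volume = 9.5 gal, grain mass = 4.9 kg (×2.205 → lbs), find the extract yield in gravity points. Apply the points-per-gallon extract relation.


points = lbs × PPG × eff / vol
lbs = 4.9 × 2.205 = 10.8045
points = 10.8045 × 38 × 0.8 / 9.5

34.5744 points


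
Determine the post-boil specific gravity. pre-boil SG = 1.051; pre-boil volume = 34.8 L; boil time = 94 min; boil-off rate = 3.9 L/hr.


V_post = V_pre − rate·(t/60);  SG_post = 1 + (SG_pre−1)·V_pre/V_post
V_post = 34.8 − 3.9·(94/60) = 28.6900
SG_post = 1 + (1.051 − 1)·34.8/28.6900

1.0619


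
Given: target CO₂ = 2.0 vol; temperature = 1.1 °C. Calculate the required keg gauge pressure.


psi = vols/(0.01821 + 0.09011·e^(−0.04·T)) − 14.695
psi = 2.0/(0.01821 + 0.09011·e^(−0.04·1.1)) − 14.695

4.4545 psi


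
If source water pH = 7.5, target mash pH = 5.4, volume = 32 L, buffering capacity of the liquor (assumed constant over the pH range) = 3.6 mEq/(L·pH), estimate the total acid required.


acid = buffering capacity · (pH_source − pH_target) · V
acid = 3.6 · (7.5 − 5.4) · 32

241.9200 mEq


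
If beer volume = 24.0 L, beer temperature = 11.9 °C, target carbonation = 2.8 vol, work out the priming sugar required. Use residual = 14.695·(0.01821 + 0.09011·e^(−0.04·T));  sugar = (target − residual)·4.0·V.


residual = 14.695·(0.01821 + 0.09011·e^(−0.04·11.9)) = 1.0903
sugar = (2.8 − 1.0903)·4.0·24.0

164.1358 g


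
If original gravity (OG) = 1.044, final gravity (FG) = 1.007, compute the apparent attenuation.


AA = (OG − FG)/(OG − 1) · 100
AA = (1.044 − 1.007)/(1.044 − 1) · 100

84.0909 %


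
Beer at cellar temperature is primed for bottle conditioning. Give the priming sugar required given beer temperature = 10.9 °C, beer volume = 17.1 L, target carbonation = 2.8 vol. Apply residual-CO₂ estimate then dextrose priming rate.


residual = 14.695·(0.01821 + 0.09011·e^(−0.04·T));  sugar = (target − residual)·4.0·V
residual = 14.695·(0.01821 + 0.09011·e^(−0.04·10.9)) = 1.1238
sugar = (2.8 − 1.1238)·4.0·17.1

114.6503 g


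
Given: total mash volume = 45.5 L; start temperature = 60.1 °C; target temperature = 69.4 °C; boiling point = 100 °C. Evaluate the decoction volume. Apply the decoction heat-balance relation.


V_dec = V_total·(T_target − T_start)/(T_boil − T_start)
V_dec = 45.5·(69.4 − 60.1)/(100 − 60.1)

10.6053 L


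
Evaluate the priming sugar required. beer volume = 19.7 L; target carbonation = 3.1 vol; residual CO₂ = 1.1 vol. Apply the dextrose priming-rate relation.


sugar = (target − residual)·4.0·V
sugar = (3.1 − 1.1)·4.0·19.7

157.6000 g


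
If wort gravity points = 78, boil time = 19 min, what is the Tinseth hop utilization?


U = 1.65·0.000125^(GP/1000) · (1 − e^(−0.04·t))/4.15
bigness = 1.65·0.000125^(78/1000) = 0.8185
boil_factor = (1 − e^(−0.04·19))/4.15 = 0.1283
U = 0.8185 · 0.1283

0.1050


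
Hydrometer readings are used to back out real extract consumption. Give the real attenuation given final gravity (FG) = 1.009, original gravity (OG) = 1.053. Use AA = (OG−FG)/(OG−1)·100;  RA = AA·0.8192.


AA = (1.053 − 1.009)/(1.053 − 1)·100 = 83.0189
RA = 83.0189·0.8192

68.0091 %


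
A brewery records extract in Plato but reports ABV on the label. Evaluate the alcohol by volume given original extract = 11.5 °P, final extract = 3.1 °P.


SG = 259/(259 − P);  ABV = (OG − FG)·131.25
OG = 259/(259 − 11.5) = 1.0465
FG = 259/(259 − 3.1) = 1.0121
ABV = (1.0465 − 1.0121)·131.25

4.5085 % ABV


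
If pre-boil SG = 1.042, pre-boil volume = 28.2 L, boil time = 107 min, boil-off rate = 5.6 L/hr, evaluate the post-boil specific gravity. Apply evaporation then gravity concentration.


V_post = V_pre − rate·(t/60);  SG_post = 1 + (SG_pre−1)·V_pre/V_post
V_post = 28.2 − 5.6·(107/60) = 18.2133
SG_post = 1 + (1.042 − 1)·28.2/18.2133

1.0650


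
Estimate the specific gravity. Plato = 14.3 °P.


SG = 259/(259 − P)
SG = 259/(259 − 14.3)

1.0584


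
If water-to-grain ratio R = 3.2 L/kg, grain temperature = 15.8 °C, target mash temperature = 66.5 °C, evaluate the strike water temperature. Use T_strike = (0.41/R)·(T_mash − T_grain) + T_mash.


T_strike = (0.41/3.2)·(66.5 − 15.8) + 66.5

72.9959 °C


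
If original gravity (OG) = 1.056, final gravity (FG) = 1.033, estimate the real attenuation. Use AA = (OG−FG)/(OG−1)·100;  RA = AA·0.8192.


AA = (1.056 − 1.033)/(1.056 − 1)·100 = 41.0714
RA = 41.0714·0.8192

33.6457 %


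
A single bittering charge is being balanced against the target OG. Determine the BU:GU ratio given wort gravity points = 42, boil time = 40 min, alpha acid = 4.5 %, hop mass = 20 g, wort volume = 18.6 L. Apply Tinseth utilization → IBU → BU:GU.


U = 1.65·0.000125^(GP/1000)·(1−e^(−0.04t))/4.15;  IBU = (α/100)·m·U·1000/V;  BU:GU = IBU/GP
U = 1.65·0.000125^(42/1000)·(1−e^(−0.04·40))/4.15 = 0.2176
IBU = (4.5/100)·20·0.2176·1000/18.6 = 10.5268
BU:GU = 10.5268/42

0.2506


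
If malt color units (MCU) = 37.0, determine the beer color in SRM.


SRM = 1.4922 · MCU^0.6859
SRM = 1.4922 · 37.0^0.6859

17.7606 SRM


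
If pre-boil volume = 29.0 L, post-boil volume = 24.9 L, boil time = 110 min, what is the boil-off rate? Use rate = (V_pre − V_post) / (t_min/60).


rate = (29.0 − 24.9) / (110/60)

2.2364 L/hr


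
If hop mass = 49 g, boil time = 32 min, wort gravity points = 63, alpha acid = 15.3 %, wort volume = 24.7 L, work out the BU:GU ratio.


U = 1.65·0.000125^(GP/1000)·(1−e^(−0.04t))/4.15;  IBU = (α/100)·m·U·1000/V;  BU:GU = IBU/GP
U = 1.65·0.000125^(63/1000)·(1−e^(−0.04·32))/4.15 = 0.1630
IBU = (15.3/100)·49·0.1630·1000/24.7 = 49.4591
BU:GU = 49.4591/63

0.7851


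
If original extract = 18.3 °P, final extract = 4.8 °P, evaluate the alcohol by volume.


SG = 259/(259 − P);  ABV = (OG − FG)·131.25
OG = 259/(259 − 18.3) = 1.0760
FG = 259/(259 − 4.8) = 1.0189
ABV = (1.0760 − 1.0189)·131.25

7.5003 % ABV


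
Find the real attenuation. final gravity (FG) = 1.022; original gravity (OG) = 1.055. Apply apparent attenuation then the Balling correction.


AA = (OG−FG)/(OG−1)·100;  RA = AA·0.8192
AA = (1.055 − 1.022)/(1.055 − 1)·100 = 60.0000
RA = 60.0000·0.8192

49.1520 %


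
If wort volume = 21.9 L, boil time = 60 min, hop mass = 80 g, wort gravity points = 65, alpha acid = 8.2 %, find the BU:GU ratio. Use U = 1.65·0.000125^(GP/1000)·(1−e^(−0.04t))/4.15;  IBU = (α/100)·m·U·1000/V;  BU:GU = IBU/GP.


U = 1.65·0.000125^(65/1000)·(1−e^(−0.04·60))/4.15 = 0.2016
IBU = (8.2/100)·80·0.2016·1000/21.9 = 60.3800
BU:GU = 60.3800/65

0.9289


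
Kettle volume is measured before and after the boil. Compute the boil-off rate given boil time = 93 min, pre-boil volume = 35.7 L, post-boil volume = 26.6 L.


rate = (V_pre − V_post) / (t_min/60)
rate = (35.7 − 26.6) / (93/60)

5.8710 L/hr


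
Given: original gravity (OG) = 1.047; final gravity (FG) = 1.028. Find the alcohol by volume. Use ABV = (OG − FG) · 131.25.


ABV = (1.047 − 1.028) · 131.25

2.4937 % ABV


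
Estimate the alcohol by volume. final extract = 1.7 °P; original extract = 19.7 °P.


SG = 259/(259 − P);  ABV = (OG − FG)·131.25
OG = 259/(259 − 19.7) = 1.0823
FG = 259/(259 − 1.7) = 1.0066
ABV = (1.0823 − 1.0066)·131.25

9.9378 % ABV


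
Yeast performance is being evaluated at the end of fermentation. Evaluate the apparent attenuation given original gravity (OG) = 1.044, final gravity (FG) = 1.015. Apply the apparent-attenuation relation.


AA = (OG − FG)/(OG − 1) · 100
AA = (1.044 − 1.015)/(1.044 − 1) · 100

65.9091 %


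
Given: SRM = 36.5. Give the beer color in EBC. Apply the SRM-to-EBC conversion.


EBC = SRM · 1.97
EBC = 36.5 · 1.97

71.9050 EBC


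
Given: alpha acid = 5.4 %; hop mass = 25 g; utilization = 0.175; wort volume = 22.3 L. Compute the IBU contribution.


IBU = (α/100)·mass·U·1000 / V
IBU = (5.4/100)·25·0.175·1000 / 22.3

10.5942 IBU


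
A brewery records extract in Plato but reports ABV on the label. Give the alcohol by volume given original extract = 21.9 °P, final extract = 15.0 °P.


SG = 259/(259 − P);  ABV = (OG − FG)·131.25
OG = 259/(259 − 21.9) = 1.0924
FG = 259/(259 − 15.0) = 1.0615
ABV = (1.0924 − 1.0615)·131.25

4.0544 % ABV


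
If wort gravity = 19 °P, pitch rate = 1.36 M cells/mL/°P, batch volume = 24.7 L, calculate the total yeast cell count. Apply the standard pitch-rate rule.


cells (billions) = rate · V_L · °P
cells = 1.36 · 24.7 · 19

638.2480 billion cells


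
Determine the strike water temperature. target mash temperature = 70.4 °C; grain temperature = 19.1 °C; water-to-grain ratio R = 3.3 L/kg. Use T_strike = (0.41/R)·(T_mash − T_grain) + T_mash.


T_strike = (0.41/3.3)·(70.4 − 19.1) + 70.4

76.7736 °C


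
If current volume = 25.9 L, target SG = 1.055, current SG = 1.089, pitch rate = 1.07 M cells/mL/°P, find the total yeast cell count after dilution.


V_w = V·((SG_c−1)/(SG_t−1)−1);  °P = 259 − 259/SG_t;  cells = rate·(V+V_w)·°P
V_w = 25.9·((1.089−1)/(1.055−1)−1) = 16.0109
V_final = 25.9 + 16.0109 = 41.9109
°P = 259 − 259/1.055 = 13.5024
cells = 1.07·41.9109·13.5024

605.5093 billion cells


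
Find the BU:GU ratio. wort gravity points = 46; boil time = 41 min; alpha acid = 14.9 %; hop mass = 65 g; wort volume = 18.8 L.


U = 1.65·0.000125^(GP/1000)·(1−e^(−0.04t))/4.15;  IBU = (α/100)·m·U·1000/V;  BU:GU = IBU/GP
U = 1.65·0.000125^(46/1000)·(1−e^(−0.04·41))/4.15 = 0.2120
IBU = (14.9/100)·65·0.2120·1000/18.8 = 109.1896
BU:GU = 109.1896/46

2.3737


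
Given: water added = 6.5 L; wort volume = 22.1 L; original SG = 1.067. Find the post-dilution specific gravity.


SG_new = 1 + (SG_old − 1)·V_old/(V_old + V_water)
pts = (1.067 − 1)·1000·22.1/(22.1 + 6.5) = 51.7727
SG_new = 1 + 51.7727/1000

1.0518


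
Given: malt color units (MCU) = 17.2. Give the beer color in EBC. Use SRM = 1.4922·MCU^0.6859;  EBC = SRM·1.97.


SRM = 1.4922·17.2^0.6859 = 10.5021
EBC = 10.5021·1.97

20.6891 EBC


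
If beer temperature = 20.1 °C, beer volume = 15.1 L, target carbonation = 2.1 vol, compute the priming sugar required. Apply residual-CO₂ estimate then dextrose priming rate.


residual = 14.695·(0.01821 + 0.09011·e^(−0.04·T));  sugar = (target − residual)·4.0·V
residual = 14.695·(0.01821 + 0.09011·e^(−0.04·20.1)) = 0.8602
sugar = (2.1 − 0.8602)·4.0·15.1

74.8835 g


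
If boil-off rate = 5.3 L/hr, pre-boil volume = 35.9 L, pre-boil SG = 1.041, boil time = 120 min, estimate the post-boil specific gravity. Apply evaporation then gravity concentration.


V_post = V_pre − rate·(t/60);  SG_post = 1 + (SG_pre−1)·V_pre/V_post
V_post = 35.9 − 5.3·(120/60) = 25.3000
SG_post = 1 + (1.041 − 1)·35.9/25.3000

1.0582


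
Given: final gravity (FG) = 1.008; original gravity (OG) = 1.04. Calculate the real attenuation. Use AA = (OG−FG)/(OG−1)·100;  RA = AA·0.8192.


AA = (1.04 − 1.008)/(1.04 − 1)·100 = 80.0000
RA = 80.0000·0.8192

65.5360 %


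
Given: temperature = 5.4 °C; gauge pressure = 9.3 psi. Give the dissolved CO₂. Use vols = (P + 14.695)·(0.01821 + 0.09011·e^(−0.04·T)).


vols = (9.3 + 14.695)·(0.01821 + 0.09011·e^(−0.04·5.4))

2.1791 volumes


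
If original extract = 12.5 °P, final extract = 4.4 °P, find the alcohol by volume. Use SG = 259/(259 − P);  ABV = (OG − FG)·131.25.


OG = 259/(259 − 12.5) = 1.0507
FG = 259/(259 − 4.4) = 1.0173
ABV = (1.0507 − 1.0173)·131.25

4.3874 % ABV


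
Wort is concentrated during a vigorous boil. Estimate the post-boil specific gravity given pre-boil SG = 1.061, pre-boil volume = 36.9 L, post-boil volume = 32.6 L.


SG_post = 1 + (SG_pre − 1)·V_pre/V_post
pts_pre = (1.061 − 1)·1000 = 61.0000
pts_post = 61.0000·36.9/32.6 = 69.0460
SG_post = 1 + 69.0460/1000

1.0690


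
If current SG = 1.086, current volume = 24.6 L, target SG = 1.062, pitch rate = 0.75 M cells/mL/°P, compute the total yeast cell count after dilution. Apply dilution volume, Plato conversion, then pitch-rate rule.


V_w = V·((SG_c−1)/(SG_t−1)−1);  °P = 259 − 259/SG_t;  cells = rate·(V+V_w)·°P
V_w = 24.6·((1.086−1)/(1.062−1)−1) = 9.5226
V_final = 24.6 + 9.5226 = 34.1226
°P = 259 − 259/1.062 = 15.1205
cells = 0.75·34.1226·15.1205

386.9636 billion cells


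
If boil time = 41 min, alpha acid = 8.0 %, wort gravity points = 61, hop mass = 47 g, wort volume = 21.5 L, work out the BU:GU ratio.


U = 1.65·0.000125^(GP/1000)·(1−e^(−0.04t))/4.15;  IBU = (α/100)·m·U·1000/V;  BU:GU = IBU/GP
U = 1.65·0.000125^(61/1000)·(1−e^(−0.04·41))/4.15 = 0.1852
IBU = (8.0/100)·47·0.1852·1000/21.5 = 32.3924
BU:GU = 32.3924/61

0.5310


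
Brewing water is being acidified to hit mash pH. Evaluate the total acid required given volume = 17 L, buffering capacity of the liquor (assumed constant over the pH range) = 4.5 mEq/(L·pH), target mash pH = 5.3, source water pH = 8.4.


acid = buffering capacity · (pH_source − pH_target) · V
acid = 4.5 · (8.4 − 5.3) · 17

237.1500 mEq


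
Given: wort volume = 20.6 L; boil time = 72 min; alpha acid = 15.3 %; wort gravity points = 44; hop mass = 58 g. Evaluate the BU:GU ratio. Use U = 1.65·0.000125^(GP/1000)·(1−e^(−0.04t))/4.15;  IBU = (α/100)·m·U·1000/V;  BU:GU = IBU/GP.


U = 1.65·0.000125^(44/1000)·(1−e^(−0.04·72))/4.15 = 0.2527
IBU = (15.3/100)·58·0.2527·1000/20.6 = 108.8584
BU:GU = 108.8584/44

2.4741


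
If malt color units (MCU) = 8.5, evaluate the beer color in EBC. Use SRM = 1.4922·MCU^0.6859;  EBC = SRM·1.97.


SRM = 1.4922·8.5^0.6859 = 6.4761
EBC = 6.4761·1.97

12.7580 EBC


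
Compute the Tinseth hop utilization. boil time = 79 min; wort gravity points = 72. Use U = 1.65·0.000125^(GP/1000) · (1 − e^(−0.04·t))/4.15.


bigness = 1.65·0.000125^(72/1000) = 0.8639
boil_factor = (1 − e^(−0.04·79))/4.15 = 0.2307
U = 0.8639 · 0.2307

0.1993


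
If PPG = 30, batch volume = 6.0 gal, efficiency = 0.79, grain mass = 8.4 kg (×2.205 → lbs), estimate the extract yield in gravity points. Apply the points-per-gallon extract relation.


points = lbs × PPG × eff / vol
lbs = 8.4 × 2.205 = 18.5220
points = 18.5220 × 30 × 0.79 / 6.0

73.1619 points


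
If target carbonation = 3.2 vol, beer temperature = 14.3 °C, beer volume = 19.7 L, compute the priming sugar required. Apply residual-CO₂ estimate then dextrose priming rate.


residual = 14.695·(0.01821 + 0.09011·e^(−0.04·T));  sugar = (target − residual)·4.0·V
residual = 14.695·(0.01821 + 0.09011·e^(−0.04·14.3)) = 1.0149
sugar = (3.2 − 1.0149)·4.0·19.7

172.1820 g


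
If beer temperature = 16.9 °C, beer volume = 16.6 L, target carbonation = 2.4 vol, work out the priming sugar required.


residual = 14.695·(0.01821 + 0.09011·e^(−0.04·T));  sugar = (target − residual)·4.0·V
residual = 14.695·(0.01821 + 0.09011·e^(−0.04·16.9)) = 0.9411
sugar = (2.4 − 0.9411)·4.0·16.6

96.8690 g


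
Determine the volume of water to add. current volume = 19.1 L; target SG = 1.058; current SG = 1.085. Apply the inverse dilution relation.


V_water = V·((SG_curr − 1)/(SG_target − 1) − 1)
V_water = 19.1·((1.085 − 1)/(1.058 − 1) − 1)

8.8914 L


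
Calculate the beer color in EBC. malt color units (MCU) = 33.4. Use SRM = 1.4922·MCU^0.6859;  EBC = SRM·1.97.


SRM = 1.4922·33.4^0.6859 = 16.5564
EBC = 16.5564·1.97

32.6160 EBC


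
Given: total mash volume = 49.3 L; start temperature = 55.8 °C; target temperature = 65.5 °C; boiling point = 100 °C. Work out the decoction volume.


V_dec = V_total·(T_target − T_start)/(T_boil − T_start)
V_dec = 49.3·(65.5 − 55.8)/(100 − 55.8)

10.8192 L


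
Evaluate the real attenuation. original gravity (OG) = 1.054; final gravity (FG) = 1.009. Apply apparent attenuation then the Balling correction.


AA = (OG−FG)/(OG−1)·100;  RA = AA·0.8192
AA = (1.054 − 1.009)/(1.054 − 1)·100 = 83.3333
RA = 83.3333·0.8192

68.2667 %


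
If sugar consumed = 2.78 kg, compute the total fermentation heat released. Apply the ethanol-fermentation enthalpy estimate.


Q = m_sugar · 590 kJ/kg
Q = 2.78 · 590

1640.2000 kJ


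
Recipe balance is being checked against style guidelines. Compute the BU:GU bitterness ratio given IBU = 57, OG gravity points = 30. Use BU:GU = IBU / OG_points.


BU:GU = 57 / 30

1.9000


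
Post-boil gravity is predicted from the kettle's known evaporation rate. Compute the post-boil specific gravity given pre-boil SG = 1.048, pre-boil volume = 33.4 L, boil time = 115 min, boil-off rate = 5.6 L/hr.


V_post = V_pre − rate·(t/60);  SG_post = 1 + (SG_pre−1)·V_pre/V_post
V_post = 33.4 − 5.6·(115/60) = 22.6667
SG_post = 1 + (1.048 − 1)·33.4/22.6667

1.0707


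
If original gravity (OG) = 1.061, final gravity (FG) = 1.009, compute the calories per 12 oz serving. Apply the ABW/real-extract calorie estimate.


ABW = (OG−FG)·131.25·0.79/FG;  °P = 259 − 259/SG (for OG→OE and FG→AE);  RE = 0.1808·OE + 0.8192·AE;  Cal = (6.9·ABW + 4·(RE−0.1))·FG·3.55
ABW = (1.061 − 1.009)·131.25·0.79/1.009 = 5.3437
OE = 259 − 259/1.061 = 14.8907 °P
AE = 259 − 259/1.009 = 2.3102 °P
RE = 0.1808·14.8907 + 0.8192·2.3102 = 4.5848 °P
Cal = (6.9·5.3437 + 4·(4.5848−0.1))·1.009·3.55

196.3276 kcal


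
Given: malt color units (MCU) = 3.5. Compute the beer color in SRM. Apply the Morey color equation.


SRM = 1.4922 · MCU^0.6859
SRM = 1.4922 · 3.5^0.6859

3.5237 SRM


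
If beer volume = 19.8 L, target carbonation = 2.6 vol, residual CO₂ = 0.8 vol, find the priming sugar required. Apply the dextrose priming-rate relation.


sugar = (target − residual)·4.0·V
sugar = (2.6 − 0.8)·4.0·19.8

142.5600 g


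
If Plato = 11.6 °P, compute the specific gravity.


SG = 259/(259 − P)
SG = 259/(259 − 11.6)

1.0469


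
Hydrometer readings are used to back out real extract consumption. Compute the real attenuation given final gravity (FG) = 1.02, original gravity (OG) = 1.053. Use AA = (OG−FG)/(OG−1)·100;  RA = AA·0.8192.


AA = (1.053 − 1.02)/(1.053 − 1)·100 = 62.2642
RA = 62.2642·0.8192

51.0068 %


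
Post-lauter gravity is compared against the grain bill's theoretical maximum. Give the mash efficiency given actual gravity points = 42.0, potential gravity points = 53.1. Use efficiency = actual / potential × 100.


efficiency = 42.0 / 53.1 × 100

79.0960 %


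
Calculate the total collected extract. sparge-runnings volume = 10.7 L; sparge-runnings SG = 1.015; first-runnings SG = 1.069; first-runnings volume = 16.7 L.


total = Σ (SG_i − 1)·1000·V_i
first = (1.069 − 1)·1000·16.7 = 1152.3000
sparge = (1.015 − 1)·1000·10.7 = 160.5000
total = 1152.3000 + 160.5000

1312.8000 gravity·L


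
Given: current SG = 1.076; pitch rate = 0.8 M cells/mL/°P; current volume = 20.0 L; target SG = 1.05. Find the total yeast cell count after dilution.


V_w = V·((SG_c−1)/(SG_t−1)−1);  °P = 259 − 259/SG_t;  cells = rate·(V+V_w)·°P
V_w = 20.0·((1.076−1)/(1.05−1)−1) = 10.4000
V_final = 20.0 + 10.4000 = 30.4000
°P = 259 − 259/1.05 = 12.3333
cells = 0.8·30.4000·12.3333

299.9467 billion cells


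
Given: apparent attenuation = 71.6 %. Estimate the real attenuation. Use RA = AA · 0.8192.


RA = 71.6 · 0.8192

58.6547 %


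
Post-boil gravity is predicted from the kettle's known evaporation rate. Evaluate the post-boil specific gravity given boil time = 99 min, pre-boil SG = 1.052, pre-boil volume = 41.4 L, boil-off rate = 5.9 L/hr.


V_post = V_pre − rate·(t/60);  SG_post = 1 + (SG_pre−1)·V_pre/V_post
V_post = 41.4 − 5.9·(99/60) = 31.6650
SG_post = 1 + (1.052 − 1)·41.4/31.6650

1.0680


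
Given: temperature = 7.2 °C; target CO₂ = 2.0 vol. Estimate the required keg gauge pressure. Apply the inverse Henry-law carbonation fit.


psi = vols/(0.01821 + 0.09011·e^(−0.04·T)) − 14.695
psi = 2.0/(0.01821 + 0.09011·e^(−0.04·7.2)) − 14.695

8.6229 psi


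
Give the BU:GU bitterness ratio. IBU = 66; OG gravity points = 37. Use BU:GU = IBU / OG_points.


BU:GU = 66 / 37

1.7838


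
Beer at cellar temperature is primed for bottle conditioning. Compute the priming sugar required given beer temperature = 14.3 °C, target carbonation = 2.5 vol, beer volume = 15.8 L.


residual = 14.695·(0.01821 + 0.09011·e^(−0.04·T));  sugar = (target − residual)·4.0·V
residual = 14.695·(0.01821 + 0.09011·e^(−0.04·14.3)) = 1.0149
sugar = (2.5 − 1.0149)·4.0·15.8

93.8552 g


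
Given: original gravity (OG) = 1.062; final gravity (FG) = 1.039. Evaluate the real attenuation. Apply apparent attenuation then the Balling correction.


AA = (OG−FG)/(OG−1)·100;  RA = AA·0.8192
AA = (1.062 − 1.039)/(1.062 − 1)·100 = 37.0968
RA = 37.0968·0.8192

30.3897 %


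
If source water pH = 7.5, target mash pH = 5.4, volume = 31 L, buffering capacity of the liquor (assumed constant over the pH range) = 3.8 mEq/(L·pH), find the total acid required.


acid = buffering capacity · (pH_source − pH_target) · V
acid = 3.8 · (7.5 − 5.4) · 31

247.3800 mEq


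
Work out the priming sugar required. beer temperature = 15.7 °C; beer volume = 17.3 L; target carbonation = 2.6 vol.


residual = 14.695·(0.01821 + 0.09011·e^(−0.04·T));  sugar = (target − residual)·4.0·V
residual = 14.695·(0.01821 + 0.09011·e^(−0.04·15.7)) = 0.9742
sugar = (2.6 − 0.9742)·4.0·17.3

112.5020 g


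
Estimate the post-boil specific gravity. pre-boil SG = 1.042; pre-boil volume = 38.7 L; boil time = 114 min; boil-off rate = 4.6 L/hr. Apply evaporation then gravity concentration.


V_post = V_pre − rate·(t/60);  SG_post = 1 + (SG_pre−1)·V_pre/V_post
V_post = 38.7 − 4.6·(114/60) = 29.9600
SG_post = 1 + (1.042 − 1)·38.7/29.9600

1.0543


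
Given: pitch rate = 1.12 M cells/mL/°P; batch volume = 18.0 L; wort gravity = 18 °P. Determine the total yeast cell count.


cells (billions) = rate · V_L · °P
cells = 1.12 · 18.0 · 18

362.8800 billion cells


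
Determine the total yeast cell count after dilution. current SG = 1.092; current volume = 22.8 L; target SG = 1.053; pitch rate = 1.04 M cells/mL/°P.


V_w = V·((SG_c−1)/(SG_t−1)−1);  °P = 259 − 259/SG_t;  cells = rate·(V+V_w)·°P
V_w = 22.8·((1.092−1)/(1.053−1)−1) = 16.7774
V_final = 22.8 + 16.7774 = 39.5774
°P = 259 − 259/1.053 = 13.0361
cells = 1.04·39.5774·13.0361

536.5713 billion cells


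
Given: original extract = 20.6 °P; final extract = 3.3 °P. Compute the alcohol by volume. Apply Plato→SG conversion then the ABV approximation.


SG = 259/(259 − P);  ABV = (OG − FG)·131.25
OG = 259/(259 − 20.6) = 1.0864
FG = 259/(259 − 3.3) = 1.0129
ABV = (1.0864 − 1.0129)·131.25

9.6474 % ABV


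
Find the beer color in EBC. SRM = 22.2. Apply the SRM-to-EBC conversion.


EBC = SRM · 1.97
EBC = 22.2 · 1.97

43.7340 EBC


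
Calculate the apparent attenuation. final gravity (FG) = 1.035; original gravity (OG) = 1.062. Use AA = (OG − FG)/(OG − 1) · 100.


AA = (1.062 − 1.035)/(1.062 − 1) · 100

43.5484 %


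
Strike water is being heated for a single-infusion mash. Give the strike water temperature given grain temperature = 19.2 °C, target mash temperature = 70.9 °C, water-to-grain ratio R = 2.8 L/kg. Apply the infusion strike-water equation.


T_strike = (0.41/R)·(T_mash − T_grain) + T_mash
T_strike = (0.41/2.8)·(70.9 − 19.2) + 70.9

78.4704 °C


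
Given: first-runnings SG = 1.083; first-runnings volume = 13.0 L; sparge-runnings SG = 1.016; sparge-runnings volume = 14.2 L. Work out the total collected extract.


total = Σ (SG_i − 1)·1000·V_i
first = (1.083 − 1)·1000·13.0 = 1079.0000
sparge = (1.016 − 1)·1000·14.2 = 227.2000
total = 1079.0000 + 227.2000

1306.2000 gravity·L


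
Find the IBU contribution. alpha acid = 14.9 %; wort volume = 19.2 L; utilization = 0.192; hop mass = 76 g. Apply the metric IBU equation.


IBU = (α/100)·mass·U·1000 / V
IBU = (14.9/100)·76·0.192·1000 / 19.2

113.2400 IBU


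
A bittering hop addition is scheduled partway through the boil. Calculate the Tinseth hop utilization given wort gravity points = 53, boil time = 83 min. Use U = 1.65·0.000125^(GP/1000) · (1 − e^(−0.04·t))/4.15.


bigness = 1.65·0.000125^(53/1000) = 1.0248
boil_factor = (1 − e^(−0.04·83))/4.15 = 0.2323
U = 1.0248 · 0.2323

0.2380


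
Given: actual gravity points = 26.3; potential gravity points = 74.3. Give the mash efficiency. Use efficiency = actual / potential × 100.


efficiency = 26.3 / 74.3 × 100

35.3970 %
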